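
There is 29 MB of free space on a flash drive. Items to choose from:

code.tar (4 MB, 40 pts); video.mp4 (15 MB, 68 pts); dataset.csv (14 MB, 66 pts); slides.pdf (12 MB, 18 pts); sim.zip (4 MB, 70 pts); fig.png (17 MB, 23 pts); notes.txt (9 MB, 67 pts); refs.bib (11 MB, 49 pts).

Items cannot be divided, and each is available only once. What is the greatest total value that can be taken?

226 pts

Check high-value combinations within 29 MB:
- code.tar+sim.zip+notes.txt+refs.bib: size 4+4+9+11=28, value 40+70+67+49=226
- video.mp4+sim.zip+notes.txt: size 15+4+9=28, value 68+70+67=205
- dataset.csv+sim.zip+notes.txt: size 14+4+9=27, value 66+70+67=203
- code.tar+slides.pdf+sim.zip+notes.txt: size 4+12+4+9=29, value 40+18+70+67=195
- sim.zip+notes.txt+refs.bib: size 4+9+11=24, value 70+67+49=186
Best: 226 pts.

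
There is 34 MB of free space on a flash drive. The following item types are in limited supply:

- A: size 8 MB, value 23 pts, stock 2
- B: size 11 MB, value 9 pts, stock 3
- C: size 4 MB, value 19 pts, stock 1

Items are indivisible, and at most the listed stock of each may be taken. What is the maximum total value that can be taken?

Best selections within size 34 and stock limits:
- 2×A + 1×B + 1×C: size 31, value 74
- 2×A + 1×C: size 20, value 65
Best: 74 pts.

74 pts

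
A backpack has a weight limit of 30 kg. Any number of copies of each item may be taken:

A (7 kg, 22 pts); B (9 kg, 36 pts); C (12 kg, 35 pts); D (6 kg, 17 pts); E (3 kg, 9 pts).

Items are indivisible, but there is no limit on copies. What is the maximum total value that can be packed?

Best value-per-unit is B at 36/9; filling with it alone gives 3×36 = 108.
Optimal mix: 3×B + 1×E → weight 30, value 117.

117 pts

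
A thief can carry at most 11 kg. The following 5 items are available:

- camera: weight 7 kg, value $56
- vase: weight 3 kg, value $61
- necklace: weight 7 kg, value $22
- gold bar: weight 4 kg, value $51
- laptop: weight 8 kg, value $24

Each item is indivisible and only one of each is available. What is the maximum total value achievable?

Check high-value combinations within 11 kg:
- camera+vase: weight 7+3=10, value 56+61=117
- vase+gold bar: weight 3+4=7, value 61+51=112
- camera+gold bar: weight 7+4=11, value 56+51=107
Best: $117.

$117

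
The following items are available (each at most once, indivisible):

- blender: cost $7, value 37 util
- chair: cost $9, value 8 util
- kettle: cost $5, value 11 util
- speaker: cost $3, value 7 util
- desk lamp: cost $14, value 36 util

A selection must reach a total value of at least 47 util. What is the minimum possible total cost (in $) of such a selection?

12

Subsets with value ≥ 47, sorted by total cost:
- blender+kettle: cost 12, value 48
- blender+kettle+speaker: cost 15, value 55
- blender+chair+speaker: cost 19, value 52
Minimum cost: 12 $.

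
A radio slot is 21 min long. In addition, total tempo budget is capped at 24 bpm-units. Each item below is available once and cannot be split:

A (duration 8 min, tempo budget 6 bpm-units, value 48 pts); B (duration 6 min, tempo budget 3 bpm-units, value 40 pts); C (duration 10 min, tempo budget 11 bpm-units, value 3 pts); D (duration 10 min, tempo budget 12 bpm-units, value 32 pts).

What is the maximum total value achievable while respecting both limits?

Feasible sets respecting both limits:
- A+B: duration 14, tempo budget 9, value 88
- A+D: duration 18, tempo budget 18, value 80
- B+D: duration 16, tempo budget 15, value 72
- A+C: duration 18, tempo budget 17, value 51
Best: 88 pts.

88 pts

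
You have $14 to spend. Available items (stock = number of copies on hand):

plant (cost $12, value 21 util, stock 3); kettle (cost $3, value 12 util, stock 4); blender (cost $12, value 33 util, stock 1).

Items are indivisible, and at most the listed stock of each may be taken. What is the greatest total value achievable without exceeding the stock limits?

Best selections within cost 14 and stock limits:
- 4×kettle: cost 12, value 48
- 3×kettle: cost 9, value 36
- 1×blender: cost 12, value 33
Best: 48 util.

48 util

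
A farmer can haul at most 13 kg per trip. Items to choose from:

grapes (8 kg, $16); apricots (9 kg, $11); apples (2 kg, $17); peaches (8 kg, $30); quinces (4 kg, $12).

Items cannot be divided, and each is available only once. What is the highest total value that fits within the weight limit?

$47

Check high-value combinations within 13 kg:
- apples+peaches: weight 2+8=10, value 17+30=47
- peaches+quinces: weight 8+4=12, value 30+12=42
- grapes+apples: weight 8+2=10, value 16+17=33
- peaches: weight 8, value 30
Best: $47.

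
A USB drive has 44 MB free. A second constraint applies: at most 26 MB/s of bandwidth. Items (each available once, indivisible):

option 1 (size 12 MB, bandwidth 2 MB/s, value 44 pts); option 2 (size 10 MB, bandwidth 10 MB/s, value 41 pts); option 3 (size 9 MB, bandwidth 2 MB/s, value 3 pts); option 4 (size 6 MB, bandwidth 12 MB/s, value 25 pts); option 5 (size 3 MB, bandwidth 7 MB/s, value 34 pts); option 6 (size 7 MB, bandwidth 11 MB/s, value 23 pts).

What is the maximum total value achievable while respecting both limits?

Feasible sets respecting both limits:
- option 1+option 2+option 3+option 5: size 34, bandwidth 21, value 122
- option 1+option 2+option 5: size 25, bandwidth 19, value 119
- option 1+option 2+option 3+option 4: size 37, bandwidth 26, value 113
Best: 122 pts.

122 pts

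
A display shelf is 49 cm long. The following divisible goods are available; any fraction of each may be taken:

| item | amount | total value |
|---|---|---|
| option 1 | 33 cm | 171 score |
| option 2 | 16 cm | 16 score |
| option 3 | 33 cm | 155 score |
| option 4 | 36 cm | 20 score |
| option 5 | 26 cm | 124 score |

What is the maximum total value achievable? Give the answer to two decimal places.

247.31

Take in order of value per unit:
- option 1 (171/33 per unit): all 33 → value 171, running total 171.00
- option 5 (124/26 per unit): 16 of 26 → value 16×124/26 = 76.3077, running total 247.31
Total 247.31.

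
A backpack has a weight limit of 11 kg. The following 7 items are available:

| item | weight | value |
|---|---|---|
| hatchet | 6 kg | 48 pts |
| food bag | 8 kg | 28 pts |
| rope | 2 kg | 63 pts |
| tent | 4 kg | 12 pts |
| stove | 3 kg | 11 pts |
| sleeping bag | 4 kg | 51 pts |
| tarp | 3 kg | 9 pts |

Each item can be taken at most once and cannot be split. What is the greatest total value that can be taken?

126 pts

Check high-value combinations within 11 kg:
- rope+tent+sleeping bag: weight 2+4+4=10, value 63+12+51=126
- rope+stove+sleeping bag: weight 2+3+4=9, value 63+11+51=125
- rope+sleeping bag+tarp: weight 2+4+3=9, value 63+51+9=123
- hatchet+rope+stove: weight 6+2+3=11, value 48+63+11=122
- hatchet+rope+tarp: weight 6+2+3=11, value 48+63+9=120
Best: 126 pts.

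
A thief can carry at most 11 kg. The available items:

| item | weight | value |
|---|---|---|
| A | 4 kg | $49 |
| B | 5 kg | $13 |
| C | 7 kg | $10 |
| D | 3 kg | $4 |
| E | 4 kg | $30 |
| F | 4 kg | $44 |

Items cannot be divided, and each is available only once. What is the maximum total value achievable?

$97

Check high-value combinations within 11 kg:
- A+D+F: weight 4+3+4=11, value 49+4+44=97
- A+F: weight 4+4=8, value 49+44=93
- A+D+E: weight 4+3+4=11, value 49+4+30=83
Best: $97.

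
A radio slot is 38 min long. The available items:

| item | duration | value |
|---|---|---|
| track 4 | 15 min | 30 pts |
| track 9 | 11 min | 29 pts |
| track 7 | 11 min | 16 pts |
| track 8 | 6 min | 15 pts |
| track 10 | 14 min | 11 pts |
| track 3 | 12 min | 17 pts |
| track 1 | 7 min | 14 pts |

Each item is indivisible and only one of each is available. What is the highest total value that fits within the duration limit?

Check high-value combinations within 38 min:
- track 4+track 9+track 3: duration 15+11+12=38, value 30+29+17=76
- track 9+track 8+track 3+track 1: duration 11+6+12+7=36, value 29+15+17+14=75
- track 4+track 9+track 7: duration 15+11+11=37, value 30+29+16=75
Best: 76 pts.

76 pts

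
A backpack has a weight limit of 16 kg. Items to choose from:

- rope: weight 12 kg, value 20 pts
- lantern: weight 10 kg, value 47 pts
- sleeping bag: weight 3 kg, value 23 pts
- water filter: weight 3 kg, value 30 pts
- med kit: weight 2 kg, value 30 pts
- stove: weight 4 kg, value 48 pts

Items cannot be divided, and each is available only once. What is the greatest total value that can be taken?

Check high-value combinations within 16 kg:
- sleeping bag+water filter+med kit+stove: weight 3+3+2+4=12, value 23+30+30+48=131
- lantern+med kit+stove: weight 10+2+4=16, value 47+30+48=125
- water filter+med kit+stove: weight 3+2+4=9, value 30+30+48=108
- lantern+water filter+med kit: weight 10+3+2=15, value 47+30+30=107
- sleeping bag+med kit+stove: weight 3+2+4=9, value 23+30+48=101
Best: 131 pts.

131 pts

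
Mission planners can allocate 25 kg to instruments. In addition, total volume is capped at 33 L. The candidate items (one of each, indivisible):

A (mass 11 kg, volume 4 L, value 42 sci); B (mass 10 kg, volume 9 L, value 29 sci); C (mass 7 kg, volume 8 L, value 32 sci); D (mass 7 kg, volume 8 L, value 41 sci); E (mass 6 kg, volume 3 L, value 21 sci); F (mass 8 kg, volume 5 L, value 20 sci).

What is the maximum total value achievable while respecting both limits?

Feasible sets respecting both limits:
- A+C+D: mass 25, volume 20, value 115
- A+D+E: mass 24, volume 15, value 104
- B+C+D: mass 24, volume 25, value 102
- A+C+E: mass 24, volume 15, value 95
Best: 115 sci.

115 sci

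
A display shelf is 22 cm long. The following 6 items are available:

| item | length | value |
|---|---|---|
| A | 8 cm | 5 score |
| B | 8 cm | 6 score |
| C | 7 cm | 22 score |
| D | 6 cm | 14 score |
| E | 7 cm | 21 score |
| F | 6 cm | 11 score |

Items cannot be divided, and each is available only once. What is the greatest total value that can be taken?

This is a 0/1 knapsack; check combinations near the capacity.
- C+D+E: length 7+6+7=20, value 22+14+21=57
- C+E+F: length 7+7+6=20, value 22+21+11=54
- B+C+E: length 8+7+7=22, value 6+22+21=49
Best: 57 score.

57 score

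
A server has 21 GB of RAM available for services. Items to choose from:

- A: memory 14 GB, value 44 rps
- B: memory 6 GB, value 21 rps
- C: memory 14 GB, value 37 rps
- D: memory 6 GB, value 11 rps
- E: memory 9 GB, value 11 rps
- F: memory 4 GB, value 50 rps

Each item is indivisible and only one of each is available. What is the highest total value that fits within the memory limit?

94 rps

This is a 0/1 knapsack; check combinations near the capacity.
- A+F: memory 14+4=18, value 44+50=94
- C+F: memory 14+4=18, value 37+50=87
- B+D+F: memory 6+6+4=16, value 21+11+50=82
- B+E+F: memory 6+9+4=19, value 21+11+50=82
Best: 94 rps.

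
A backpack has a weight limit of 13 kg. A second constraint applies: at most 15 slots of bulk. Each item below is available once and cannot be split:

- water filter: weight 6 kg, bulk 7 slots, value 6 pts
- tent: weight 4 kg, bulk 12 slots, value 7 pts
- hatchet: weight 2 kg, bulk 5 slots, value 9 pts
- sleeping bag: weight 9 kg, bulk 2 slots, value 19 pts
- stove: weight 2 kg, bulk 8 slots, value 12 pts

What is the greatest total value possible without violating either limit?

40 pts

Feasible sets respecting both limits:
- hatchet+sleeping bag+stove: weight 13, bulk 15, value 40
- sleeping bag+stove: weight 11, bulk 10, value 31
- hatchet+sleeping bag: weight 11, bulk 7, value 28
- tent+sleeping bag: weight 13, bulk 14, value 26
Best: 40 pts.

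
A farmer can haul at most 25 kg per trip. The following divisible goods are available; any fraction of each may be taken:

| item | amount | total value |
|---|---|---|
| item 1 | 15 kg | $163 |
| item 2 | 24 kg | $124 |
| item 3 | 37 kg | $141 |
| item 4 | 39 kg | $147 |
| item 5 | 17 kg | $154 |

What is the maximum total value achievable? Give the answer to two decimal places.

Take in order of value per unit:
- item 1 (163/15 per unit): all 15 → value 163, running total 163.00
- item 5 (154/17 per unit): 10 of 17 → value 10×154/17 = 90.5882, running total 253.59
Total 253.59.

253.59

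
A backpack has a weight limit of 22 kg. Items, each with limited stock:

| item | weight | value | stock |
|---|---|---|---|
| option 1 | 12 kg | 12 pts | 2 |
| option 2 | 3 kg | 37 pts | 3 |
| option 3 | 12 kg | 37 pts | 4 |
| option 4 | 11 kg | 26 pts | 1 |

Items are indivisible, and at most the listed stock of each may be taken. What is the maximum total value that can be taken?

148 pts

Top feasible selections:
- 3×option 2 + 1×option 3: weight 21, value 148
- 3×option 2 + 1×option 4: weight 20, value 137
Best: 148 pts.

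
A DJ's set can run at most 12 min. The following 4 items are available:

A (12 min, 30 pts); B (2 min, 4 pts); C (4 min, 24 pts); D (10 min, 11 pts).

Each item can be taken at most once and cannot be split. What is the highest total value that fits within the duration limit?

30 pts

Check high-value combinations within 12 min:
- A: duration 12, value 30
- B+C: duration 2+4=6, value 4+24=28
- C: duration 4, value 24
- B+D: duration 2+10=12, value 4+11=15
- D: duration 10, value 11
Best: 30 pts.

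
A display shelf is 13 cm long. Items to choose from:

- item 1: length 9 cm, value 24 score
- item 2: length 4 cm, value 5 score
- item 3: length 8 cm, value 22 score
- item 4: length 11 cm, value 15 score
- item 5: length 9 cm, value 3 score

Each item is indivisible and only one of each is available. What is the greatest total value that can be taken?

29 score

Check high-value combinations within 13 cm:
- item 1+item 2: length 9+4=13, value 24+5=29
- item 2+item 3: length 4+8=12, value 5+22=27
- item 1: length 9, value 24
- item 3: length 8, value 22
Best: 29 score.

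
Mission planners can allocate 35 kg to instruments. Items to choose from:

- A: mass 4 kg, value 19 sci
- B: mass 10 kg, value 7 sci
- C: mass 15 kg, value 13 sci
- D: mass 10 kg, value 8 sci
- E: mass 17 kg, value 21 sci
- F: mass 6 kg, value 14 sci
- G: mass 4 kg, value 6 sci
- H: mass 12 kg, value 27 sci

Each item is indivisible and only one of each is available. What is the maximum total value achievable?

68 sci

This is a 0/1 knapsack; check combinations near the capacity.
- A+D+F+H: mass 4+10+6+12=32, value 19+8+14+27=68
- A+B+F+H: mass 4+10+6+12=32, value 19+7+14+27=67
- A+E+H: mass 4+17+12=33, value 19+21+27=67
- A+F+G+H: mass 4+6+4+12=26, value 19+14+6+27=66
Best: 68 sci.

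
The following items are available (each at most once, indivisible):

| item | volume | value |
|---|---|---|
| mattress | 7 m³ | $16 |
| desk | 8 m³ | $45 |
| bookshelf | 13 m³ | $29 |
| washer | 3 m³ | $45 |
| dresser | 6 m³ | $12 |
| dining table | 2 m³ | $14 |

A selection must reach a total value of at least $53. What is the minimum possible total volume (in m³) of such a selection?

5

Subsets with value ≥ 53, sorted by total volume:
- washer+dining table: volume 5, value 59
- washer+dresser: volume 9, value 57
Minimum volume: 5 m³.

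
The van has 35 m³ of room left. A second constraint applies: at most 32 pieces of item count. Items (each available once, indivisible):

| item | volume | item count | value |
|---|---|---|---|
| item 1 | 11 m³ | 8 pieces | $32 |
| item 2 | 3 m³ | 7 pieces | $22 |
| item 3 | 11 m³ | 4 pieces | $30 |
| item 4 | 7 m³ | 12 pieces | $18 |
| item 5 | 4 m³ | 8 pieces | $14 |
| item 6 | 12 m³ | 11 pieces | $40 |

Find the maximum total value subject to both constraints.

$106

Feasible sets respecting both limits:
- item 2+item 3+item 5+item 6: volume 30, item count 30, value 106
- item 1+item 2+item 3+item 4: volume 32, item count 31, value 102
- item 1+item 3+item 6: volume 34, item count 23, value 102
Best: $106.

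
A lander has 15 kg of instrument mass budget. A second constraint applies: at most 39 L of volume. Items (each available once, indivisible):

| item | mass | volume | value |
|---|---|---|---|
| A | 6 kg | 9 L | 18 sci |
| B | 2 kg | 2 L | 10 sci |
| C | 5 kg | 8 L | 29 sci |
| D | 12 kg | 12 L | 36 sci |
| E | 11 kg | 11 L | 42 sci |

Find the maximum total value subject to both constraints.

57 sci

Feasible sets respecting both limits:
- A+B+C: mass 13, volume 19, value 57
- B+E: mass 13, volume 13, value 52
- A+C: mass 11, volume 17, value 47
Best: 57 sci.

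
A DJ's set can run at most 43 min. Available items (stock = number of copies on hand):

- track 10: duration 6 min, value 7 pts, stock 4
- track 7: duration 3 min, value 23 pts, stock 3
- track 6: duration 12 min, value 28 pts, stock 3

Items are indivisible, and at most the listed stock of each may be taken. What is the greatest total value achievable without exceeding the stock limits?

132 pts

Best selections within duration 43 and stock limits:
- 1×track 10 + 3×track 7 + 2×track 6: duration 39, value 132
- 2×track 7 + 3×track 6: duration 42, value 130
Best: 132 pts.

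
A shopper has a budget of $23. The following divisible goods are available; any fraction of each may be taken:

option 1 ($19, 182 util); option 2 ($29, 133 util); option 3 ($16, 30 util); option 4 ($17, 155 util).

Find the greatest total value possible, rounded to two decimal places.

218.47

Take in order of value per unit:
- option 1 (182/19 per unit): all 19 → value 182, running total 182.00
- option 4 (155/17 per unit): 4 of 17 → value 4×155/17 = 36.4706, running total 218.47
Total 218.47.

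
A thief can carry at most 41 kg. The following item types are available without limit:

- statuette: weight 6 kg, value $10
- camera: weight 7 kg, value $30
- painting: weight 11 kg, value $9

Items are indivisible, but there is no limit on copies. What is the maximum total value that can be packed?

$160

Best value-per-unit is camera at 30/7; filling with it alone gives 5×30 = 150.
Optimal mix: 1×statuette + 5×camera → weight 41, value 160.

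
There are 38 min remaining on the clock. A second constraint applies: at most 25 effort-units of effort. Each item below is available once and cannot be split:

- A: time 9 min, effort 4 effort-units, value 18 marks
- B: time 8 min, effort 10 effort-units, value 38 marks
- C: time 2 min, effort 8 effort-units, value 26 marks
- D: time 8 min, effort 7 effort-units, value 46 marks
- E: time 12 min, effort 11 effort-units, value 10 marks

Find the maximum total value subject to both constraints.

110 marks

Feasible sets respecting both limits:
- B+C+D: time 18, effort 25, value 110
- A+B+D: time 25, effort 21, value 102
- A+C+D: time 19, effort 19, value 90
Best: 110 marks.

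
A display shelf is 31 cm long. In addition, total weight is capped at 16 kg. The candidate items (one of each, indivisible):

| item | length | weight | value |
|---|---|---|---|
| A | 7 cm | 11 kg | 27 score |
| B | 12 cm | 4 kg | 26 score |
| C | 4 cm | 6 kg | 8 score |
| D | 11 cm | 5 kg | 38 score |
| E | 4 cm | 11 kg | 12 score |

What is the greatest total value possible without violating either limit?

Feasible sets respecting both limits:
- B+C+D: length 27, weight 15, value 72
- A+D: length 18, weight 16, value 65
- B+D: length 23, weight 9, value 64
- A+B: length 19, weight 15, value 53
Best: 72 score.

72 score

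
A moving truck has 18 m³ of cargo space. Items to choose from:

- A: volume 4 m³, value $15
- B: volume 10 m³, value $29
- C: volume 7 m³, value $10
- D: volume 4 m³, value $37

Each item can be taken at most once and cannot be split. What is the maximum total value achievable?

Check high-value combinations within 18 m³:
- A+B+D: volume 4+10+4=18, value 15+29+37=81
- B+D: volume 10+4=14, value 29+37=66
- A+C+D: volume 4+7+4=15, value 15+10+37=62
- A+D: volume 4+4=8, value 15+37=52
- C+D: volume 7+4=11, value 10+37=47
Best: $81.

$81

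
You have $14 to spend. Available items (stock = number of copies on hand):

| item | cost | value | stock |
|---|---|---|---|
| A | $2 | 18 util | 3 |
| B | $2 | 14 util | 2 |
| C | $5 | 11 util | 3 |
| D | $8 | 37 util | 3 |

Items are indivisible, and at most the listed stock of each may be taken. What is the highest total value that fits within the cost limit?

Top feasible selections:
- 3×A + 1×D: cost 14, value 91
- 2×A + 1×B + 1×D: cost 14, value 87
- 1×A + 2×B + 1×D: cost 14, value 83
Best: 91 util.

91 util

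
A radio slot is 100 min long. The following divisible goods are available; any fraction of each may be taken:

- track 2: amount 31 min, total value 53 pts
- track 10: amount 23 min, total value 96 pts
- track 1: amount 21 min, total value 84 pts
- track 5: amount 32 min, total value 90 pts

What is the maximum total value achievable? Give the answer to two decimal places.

311.03

Take in order of value per unit:
- track 10 (96/23 per unit): all 23 → value 96, running total 96.00
- track 1 (84/21 per unit): all 21 → value 84, running total 180.00
- track 5 (90/32 per unit): all 32 → value 90, running total 270.00
- track 2 (53/31 per unit): 24 of 31 → value 24×53/31 = 41.0323, running total 311.03
Total 311.03.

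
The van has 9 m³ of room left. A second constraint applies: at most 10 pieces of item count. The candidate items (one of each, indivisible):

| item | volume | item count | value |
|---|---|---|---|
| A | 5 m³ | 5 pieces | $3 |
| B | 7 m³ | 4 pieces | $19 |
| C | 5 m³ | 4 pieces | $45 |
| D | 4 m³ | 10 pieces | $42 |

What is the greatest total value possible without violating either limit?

$45

Feasible sets respecting both limits:
- C: volume 5, item count 4, value 45
- D: volume 4, item count 10, value 42
- B: volume 7, item count 4, value 19
- A: volume 5, item count 5, value 3
Best: $45.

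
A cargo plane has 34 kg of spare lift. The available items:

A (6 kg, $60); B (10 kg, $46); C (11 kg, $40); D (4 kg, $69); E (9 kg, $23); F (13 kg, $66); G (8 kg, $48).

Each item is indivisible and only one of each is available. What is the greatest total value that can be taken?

$243

Check high-value combinations within 34 kg:
- A+D+F+G: weight 6+4+13+8=31, value 60+69+66+48=243
- A+B+D+F: weight 6+10+4+13=33, value 60+46+69+66=241
- A+C+D+F: weight 6+11+4+13=34, value 60+40+69+66=235
- A+B+D+G: weight 6+10+4+8=28, value 60+46+69+48=223
- A+D+E+F: weight 6+4+9+13=32, value 60+69+23+66=218
Best: $243.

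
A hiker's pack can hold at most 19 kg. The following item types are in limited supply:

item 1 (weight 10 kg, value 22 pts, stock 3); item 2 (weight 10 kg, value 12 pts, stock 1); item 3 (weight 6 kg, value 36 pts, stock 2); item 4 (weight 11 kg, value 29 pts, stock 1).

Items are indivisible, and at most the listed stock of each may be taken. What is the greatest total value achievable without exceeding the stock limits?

72 pts

Best selections within weight 19 and stock limits:
- 2×item 3: weight 12, value 72
- 1×item 3 + 1×item 4: weight 17, value 65
- 1×item 1 + 1×item 3: weight 16, value 58
Best: 72 pts.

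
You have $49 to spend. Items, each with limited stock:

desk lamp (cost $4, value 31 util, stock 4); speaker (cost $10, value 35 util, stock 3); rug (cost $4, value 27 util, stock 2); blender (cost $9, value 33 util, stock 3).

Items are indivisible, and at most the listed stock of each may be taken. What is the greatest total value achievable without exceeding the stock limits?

254 util

Top feasible selections:
- 4×desk lamp + 2×speaker + 1×rug + 1×blender: cost 49, value 254
- 4×desk lamp + 1×speaker + 1×rug + 2×blender: cost 48, value 252
Best: 254 util.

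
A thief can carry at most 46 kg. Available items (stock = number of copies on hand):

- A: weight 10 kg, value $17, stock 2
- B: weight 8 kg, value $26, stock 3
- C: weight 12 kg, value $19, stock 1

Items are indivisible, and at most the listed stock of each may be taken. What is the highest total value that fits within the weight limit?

Top feasible selections:
- 1×A + 3×B + 1×C: weight 46, value 114
- 2×A + 3×B: weight 44, value 112
Best: $114.

$114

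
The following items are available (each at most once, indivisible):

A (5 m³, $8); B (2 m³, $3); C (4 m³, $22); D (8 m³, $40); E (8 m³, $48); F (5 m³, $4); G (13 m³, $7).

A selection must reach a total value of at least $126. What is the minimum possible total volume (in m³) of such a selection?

40

Subsets with value ≥ 126, sorted by total volume:
- A+B+C+D+E+G: volume 40, value 128
- A+C+D+E+F+G: volume 43, value 129
- A+B+C+D+E+F+G: volume 45, value 132
Minimum volume: 40 m³.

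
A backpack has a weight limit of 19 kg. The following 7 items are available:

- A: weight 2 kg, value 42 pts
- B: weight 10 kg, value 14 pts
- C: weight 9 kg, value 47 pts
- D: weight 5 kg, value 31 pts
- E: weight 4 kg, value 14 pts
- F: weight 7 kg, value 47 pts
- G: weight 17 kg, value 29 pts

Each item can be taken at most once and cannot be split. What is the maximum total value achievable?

136 pts

Check high-value combinations within 19 kg:
- A+C+F: weight 2+9+7=18, value 42+47+47=136
- A+D+E+F: weight 2+5+4+7=18, value 42+31+14+47=134
- A+D+F: weight 2+5+7=14, value 42+31+47=120
- A+C+D: weight 2+9+5=16, value 42+47+31=120
- A+E+F: weight 2+4+7=13, value 42+14+47=103
Best: 136 pts.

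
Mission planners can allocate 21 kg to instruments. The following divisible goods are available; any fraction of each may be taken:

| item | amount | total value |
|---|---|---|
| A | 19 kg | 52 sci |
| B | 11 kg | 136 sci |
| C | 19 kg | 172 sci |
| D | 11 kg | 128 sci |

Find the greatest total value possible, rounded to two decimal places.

Take in order of value per unit:
- B (136/11 per unit): all 11 → value 136, running total 136.00
- D (128/11 per unit): 10 of 11 → value 10×128/11 = 116.3636, running total 252.36
Total 252.36.

252.36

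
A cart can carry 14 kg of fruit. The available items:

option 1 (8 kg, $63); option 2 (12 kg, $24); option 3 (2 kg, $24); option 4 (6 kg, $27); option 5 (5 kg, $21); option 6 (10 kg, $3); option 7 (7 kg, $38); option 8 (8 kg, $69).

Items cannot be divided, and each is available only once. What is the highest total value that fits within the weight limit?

Check high-value combinations within 14 kg:
- option 4+option 8: weight 6+8=14, value 27+69=96
- option 3+option 8: weight 2+8=10, value 24+69=93
- option 5+option 8: weight 5+8=13, value 21+69=90
Best: $96.

$96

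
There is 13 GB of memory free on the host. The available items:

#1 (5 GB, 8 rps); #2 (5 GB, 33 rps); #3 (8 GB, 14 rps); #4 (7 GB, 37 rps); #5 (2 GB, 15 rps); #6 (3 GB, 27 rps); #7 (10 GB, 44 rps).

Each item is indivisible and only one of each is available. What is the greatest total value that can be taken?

Check high-value combinations within 13 GB:
- #4+#5+#6: memory 7+2+3=12, value 37+15+27=79
- #2+#5+#6: memory 5+2+3=10, value 33+15+27=75
- #6+#7: memory 3+10=13, value 27+44=71
- #2+#4: memory 5+7=12, value 33+37=70
Best: 79 rps.

79 rps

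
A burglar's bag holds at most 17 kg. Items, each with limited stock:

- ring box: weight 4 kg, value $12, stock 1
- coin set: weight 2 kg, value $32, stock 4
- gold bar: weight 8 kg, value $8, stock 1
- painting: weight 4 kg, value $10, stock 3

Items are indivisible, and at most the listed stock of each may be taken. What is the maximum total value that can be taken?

$150

Top feasible selections:
- 1×ring box + 4×coin set + 1×painting: weight 16, value 150
- 4×coin set + 2×painting: weight 16, value 148
- 1×ring box + 4×coin set: weight 12, value 140
- 4×coin set + 1×painting: weight 12, value 138
Best: $150.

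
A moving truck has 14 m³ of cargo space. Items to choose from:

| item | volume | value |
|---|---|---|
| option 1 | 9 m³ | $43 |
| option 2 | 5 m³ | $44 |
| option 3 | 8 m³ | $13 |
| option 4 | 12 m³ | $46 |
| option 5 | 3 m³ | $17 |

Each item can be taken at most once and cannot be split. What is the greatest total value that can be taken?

$87

This is a 0/1 knapsack; check combinations near the capacity.
- option 1+option 2: volume 9+5=14, value 43+44=87
- option 2+option 5: volume 5+3=8, value 44+17=61
- option 1+option 5: volume 9+3=12, value 43+17=60
- option 2+option 3: volume 5+8=13, value 44+13=57
- option 4: volume 12, value 46
Best: $87.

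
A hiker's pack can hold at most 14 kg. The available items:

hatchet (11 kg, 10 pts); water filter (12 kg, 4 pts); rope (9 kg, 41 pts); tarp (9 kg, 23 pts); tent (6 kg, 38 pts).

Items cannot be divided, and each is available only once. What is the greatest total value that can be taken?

41 pts

Check high-value combinations within 14 kg:
- rope: weight 9, value 41
- tent: weight 6, value 38
- tarp: weight 9, value 23
Best: 41 pts.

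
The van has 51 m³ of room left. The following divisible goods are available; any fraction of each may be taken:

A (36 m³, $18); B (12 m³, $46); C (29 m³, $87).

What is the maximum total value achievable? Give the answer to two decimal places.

Take in order of value per unit:
- B (46/12 per unit): all 12 → value 46, running total 46.00
- C (87/29 per unit): all 29 → value 87, running total 133.00
- A (18/36 per unit): 10 of 36 → value 10×18/36 = 5.0000, running total 138.00
Total 138.00.

138.00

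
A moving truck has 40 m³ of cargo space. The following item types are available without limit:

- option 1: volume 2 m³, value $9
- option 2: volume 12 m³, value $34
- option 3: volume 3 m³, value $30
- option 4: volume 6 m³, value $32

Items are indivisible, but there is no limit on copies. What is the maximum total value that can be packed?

$390

Best value-per-unit is option 3 at 30/3, and filling with it alone uses volume 13×3=39. No mix of the others beats 13×30 = 390.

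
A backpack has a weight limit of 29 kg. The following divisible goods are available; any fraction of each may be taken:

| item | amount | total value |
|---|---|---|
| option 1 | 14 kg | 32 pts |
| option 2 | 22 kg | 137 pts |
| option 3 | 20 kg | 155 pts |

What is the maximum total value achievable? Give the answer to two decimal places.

Take in order of value per unit:
- option 3 (155/20 per unit): all 20 → value 155, running total 155.00
- option 2 (137/22 per unit): 9 of 22 → value 9×137/22 = 56.0455, running total 211.05
Total 211.05.

211.05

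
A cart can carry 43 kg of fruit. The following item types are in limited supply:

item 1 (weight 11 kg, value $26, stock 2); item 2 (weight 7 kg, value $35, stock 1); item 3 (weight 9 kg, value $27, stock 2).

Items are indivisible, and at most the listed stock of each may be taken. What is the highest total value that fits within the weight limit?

Top feasible selections:
- 1×item 1 + 1×item 2 + 2×item 3: weight 36, value 115
- 2×item 1 + 1×item 2 + 1×item 3: weight 38, value 114
- 2×item 1 + 2×item 3: weight 40, value 106
- 1×item 2 + 2×item 3: weight 25, value 89
Best: $115.

$115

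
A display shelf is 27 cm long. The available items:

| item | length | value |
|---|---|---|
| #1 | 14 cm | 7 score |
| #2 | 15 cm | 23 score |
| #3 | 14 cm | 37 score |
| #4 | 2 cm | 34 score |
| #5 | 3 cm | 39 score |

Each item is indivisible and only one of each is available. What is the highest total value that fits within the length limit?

110 score

Check high-value combinations within 27 cm:
- #3+#4+#5: length 14+2+3=19, value 37+34+39=110
- #2+#4+#5: length 15+2+3=20, value 23+34+39=96
- #1+#4+#5: length 14+2+3=19, value 7+34+39=80
Best: 110 score.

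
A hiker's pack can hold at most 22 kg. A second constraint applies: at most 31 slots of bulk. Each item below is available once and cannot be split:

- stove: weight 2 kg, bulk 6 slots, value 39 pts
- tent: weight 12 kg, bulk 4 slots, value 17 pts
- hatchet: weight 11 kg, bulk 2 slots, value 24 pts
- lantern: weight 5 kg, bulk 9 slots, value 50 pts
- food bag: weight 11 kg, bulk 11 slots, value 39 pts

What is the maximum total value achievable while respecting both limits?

Feasible sets respecting both limits:
- stove+lantern+food bag: weight 18, bulk 26, value 128
- stove+hatchet+lantern: weight 18, bulk 17, value 113
- stove+tent+lantern: weight 19, bulk 19, value 106
- stove+lantern: weight 7, bulk 15, value 89
Best: 128 pts.

128 pts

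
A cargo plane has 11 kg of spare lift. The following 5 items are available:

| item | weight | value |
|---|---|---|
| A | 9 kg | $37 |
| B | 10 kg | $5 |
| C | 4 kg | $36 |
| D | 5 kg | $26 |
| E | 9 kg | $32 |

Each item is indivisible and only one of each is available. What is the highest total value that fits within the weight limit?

$62

Check high-value combinations within 11 kg:
- C+D: weight 4+5=9, value 36+26=62
- A: weight 9, value 37
- C: weight 4, value 36
- E: weight 9, value 32
Best: $62.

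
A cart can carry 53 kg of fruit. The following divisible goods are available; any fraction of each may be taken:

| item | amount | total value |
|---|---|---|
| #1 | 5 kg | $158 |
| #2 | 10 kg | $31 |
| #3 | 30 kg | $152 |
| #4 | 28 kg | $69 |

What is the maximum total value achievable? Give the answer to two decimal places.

360.71

Take in order of value per unit:
- #1 (158/5 per unit): all 5 → value 158, running total 158.00
- #3 (152/30 per unit): all 30 → value 152, running total 310.00
- #2 (31/10 per unit): all 10 → value 31, running total 341.00
- #4 (69/28 per unit): 8 of 28 → value 8×69/28 = 19.7143, running total 360.71
Total 360.71.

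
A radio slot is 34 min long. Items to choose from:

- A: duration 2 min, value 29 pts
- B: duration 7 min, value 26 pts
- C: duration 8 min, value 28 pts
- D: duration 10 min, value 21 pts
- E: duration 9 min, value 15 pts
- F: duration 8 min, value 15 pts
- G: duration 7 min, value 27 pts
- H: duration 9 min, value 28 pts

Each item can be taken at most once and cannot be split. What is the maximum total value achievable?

138 pts

Check high-value combinations within 34 min:
- A+B+C+G+H: duration 2+7+8+7+9=33, value 29+26+28+27+28=138
- A+B+C+D+G: duration 2+7+8+10+7=34, value 29+26+28+21+27=131
- A+C+F+G+H: duration 2+8+8+7+9=34, value 29+28+15+27+28=127
Best: 138 pts.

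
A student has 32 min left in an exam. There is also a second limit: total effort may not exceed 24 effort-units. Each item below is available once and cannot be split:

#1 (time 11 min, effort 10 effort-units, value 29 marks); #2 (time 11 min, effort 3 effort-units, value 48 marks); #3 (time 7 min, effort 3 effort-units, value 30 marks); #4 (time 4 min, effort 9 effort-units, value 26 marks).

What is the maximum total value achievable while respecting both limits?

Feasible sets respecting both limits:
- #1+#2+#3: time 29, effort 16, value 107
- #2+#3+#4: time 22, effort 15, value 104
- #1+#2+#4: time 26, effort 22, value 103
Best: 107 marks.

107 marks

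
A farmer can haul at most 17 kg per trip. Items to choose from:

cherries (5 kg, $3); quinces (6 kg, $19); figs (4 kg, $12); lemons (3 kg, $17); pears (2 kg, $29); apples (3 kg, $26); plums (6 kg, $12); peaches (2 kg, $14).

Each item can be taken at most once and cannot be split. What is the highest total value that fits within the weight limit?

$105

Check high-value combinations within 17 kg:
- quinces+lemons+pears+apples+peaches: weight 6+3+2+3+2=16, value 19+17+29+26+14=105
- quinces+figs+pears+apples+peaches: weight 6+4+2+3+2=17, value 19+12+29+26+14=100
- figs+lemons+pears+apples+peaches: weight 4+3+2+3+2=14, value 12+17+29+26+14=98
- lemons+pears+apples+plums+peaches: weight 3+2+3+6+2=16, value 17+29+26+12+14=98
Best: $105.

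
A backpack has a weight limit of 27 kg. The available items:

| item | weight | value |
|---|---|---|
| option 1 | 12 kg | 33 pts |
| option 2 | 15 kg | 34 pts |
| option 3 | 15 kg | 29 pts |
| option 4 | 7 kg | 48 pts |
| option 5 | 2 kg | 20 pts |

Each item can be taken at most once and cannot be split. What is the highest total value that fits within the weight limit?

102 pts

Check high-value combinations within 27 kg:
- option 2+option 4+option 5: weight 15+7+2=24, value 34+48+20=102
- option 1+option 4+option 5: weight 12+7+2=21, value 33+48+20=101
- option 3+option 4+option 5: weight 15+7+2=24, value 29+48+20=97
- option 2+option 4: weight 15+7=22, value 34+48=82
- option 1+option 4: weight 12+7=19, value 33+48=81
Best: 102 pts.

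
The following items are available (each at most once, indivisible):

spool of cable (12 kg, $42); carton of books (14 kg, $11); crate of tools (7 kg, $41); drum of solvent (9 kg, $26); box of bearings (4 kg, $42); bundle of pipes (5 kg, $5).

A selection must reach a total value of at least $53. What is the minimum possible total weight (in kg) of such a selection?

11

Subsets with value ≥ 53, sorted by total weight:
- crate of tools+box of bearings: weight 11, value 83
- drum of solvent+box of bearings: weight 13, value 68
- crate of tools+box of bearings+bundle of pipes: weight 16, value 88
- spool of cable+box of bearings: weight 16, value 84
Minimum weight: 11 kg.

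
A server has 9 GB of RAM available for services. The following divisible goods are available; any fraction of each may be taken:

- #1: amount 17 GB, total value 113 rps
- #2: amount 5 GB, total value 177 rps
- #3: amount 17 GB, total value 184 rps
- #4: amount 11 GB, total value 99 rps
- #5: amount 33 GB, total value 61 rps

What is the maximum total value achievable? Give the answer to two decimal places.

Take in order of value per unit:
- #2 (177/5 per unit): all 5 → value 177, running total 177.00
- #3 (184/17 per unit): 4 of 17 → value 4×184/17 = 43.2941, running total 220.29
Total 220.29.

220.29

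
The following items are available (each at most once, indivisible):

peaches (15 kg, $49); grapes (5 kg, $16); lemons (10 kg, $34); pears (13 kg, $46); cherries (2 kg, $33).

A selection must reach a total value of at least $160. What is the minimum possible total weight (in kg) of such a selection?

40

Subsets with value ≥ 160, sorted by total weight:
- peaches+lemons+pears+cherries: weight 40, value 162
- peaches+grapes+lemons+pears+cherries: weight 45, value 178
Minimum weight: 40 kg.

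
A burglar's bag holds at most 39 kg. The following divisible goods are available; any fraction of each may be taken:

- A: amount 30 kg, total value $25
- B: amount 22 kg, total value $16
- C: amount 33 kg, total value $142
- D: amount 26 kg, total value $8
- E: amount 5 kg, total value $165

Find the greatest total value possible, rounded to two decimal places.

307.83

Take in order of value per unit:
- E (165/5 per unit): all 5 → value 165, running total 165.00
- C (142/33 per unit): all 33 → value 142, running total 307.00
- A (25/30 per unit): 1 of 30 → value 1×25/30 = 0.8333, running total 307.83
Total 307.83.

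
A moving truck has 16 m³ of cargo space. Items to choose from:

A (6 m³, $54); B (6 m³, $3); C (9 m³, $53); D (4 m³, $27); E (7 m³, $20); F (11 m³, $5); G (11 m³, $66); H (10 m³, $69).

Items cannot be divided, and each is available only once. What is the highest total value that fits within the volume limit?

$123

Check high-value combinations within 16 m³:
- A+H: volume 6+10=16, value 54+69=123
- A+C: volume 6+9=15, value 54+53=107
- D+H: volume 4+10=14, value 27+69=96
Best: $123.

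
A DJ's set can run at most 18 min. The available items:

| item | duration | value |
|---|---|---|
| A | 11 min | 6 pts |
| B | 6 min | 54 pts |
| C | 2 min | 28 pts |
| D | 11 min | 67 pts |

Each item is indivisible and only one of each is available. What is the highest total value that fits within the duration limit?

Check high-value combinations within 18 min:
- B+D: duration 6+11=17, value 54+67=121
- C+D: duration 2+11=13, value 28+67=95
- B+C: duration 6+2=8, value 54+28=82
Best: 121 pts.

121 pts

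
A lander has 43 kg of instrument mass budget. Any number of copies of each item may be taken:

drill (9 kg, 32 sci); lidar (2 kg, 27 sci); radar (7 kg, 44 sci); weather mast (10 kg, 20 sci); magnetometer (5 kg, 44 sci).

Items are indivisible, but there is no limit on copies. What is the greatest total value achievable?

Best value-per-unit is lidar at 27/2, and filling with it alone uses mass 21×2=42. No mix of the others beats 21×27 = 567.

567 sci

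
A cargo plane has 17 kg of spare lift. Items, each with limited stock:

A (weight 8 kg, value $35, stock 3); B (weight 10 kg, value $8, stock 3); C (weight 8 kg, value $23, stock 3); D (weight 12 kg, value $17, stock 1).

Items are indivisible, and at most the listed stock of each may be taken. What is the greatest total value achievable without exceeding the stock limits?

Top feasible selections:
- 2×A: weight 16, value 70
- 1×A + 1×C: weight 16, value 58
- 2×C: weight 16, value 46
Best: $70.

$70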